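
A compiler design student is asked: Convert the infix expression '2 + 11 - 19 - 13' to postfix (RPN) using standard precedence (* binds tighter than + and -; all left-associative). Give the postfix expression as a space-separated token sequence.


Applying the shunting-yard algorithm:
  Operand 2 -> output
  Push '+' onto operator stack -> op-stack: [+]
  Operand 11 -> output
  See '-' (prec 1); top '+' (prec 1) >= it -> pop '+' to output
  Push '-' onto operator stack -> op-stack: [-]
  Operand 19 -> output
  See '-' (prec 1); top '-' (prec 1) >= it -> pop '-' to output
  Push '-' onto operator stack -> op-stack: [-]
  Operand 13 -> output
  End of input: pop '-' to output
Postfix result: 2 11 + 19 - 13 -

2 11 + 19 - 13 -


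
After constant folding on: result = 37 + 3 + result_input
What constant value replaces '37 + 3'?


Identifying constant sub-expression:
  Original: result = 37 + 3 + result_input
  37 and 3 are both compile-time constants
  Evaluating: 37 + 3 = 40
  After folding: result = 40 + result_input

40


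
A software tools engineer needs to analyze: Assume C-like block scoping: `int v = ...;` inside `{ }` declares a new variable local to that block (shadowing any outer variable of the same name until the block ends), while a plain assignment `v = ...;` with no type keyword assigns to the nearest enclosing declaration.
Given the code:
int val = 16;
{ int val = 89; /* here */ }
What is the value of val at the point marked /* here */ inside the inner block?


Analyzing scoping rules:
Outer scope: declares val = 16
Inner block: 'int val = 89;' declares a NEW val that shadows the outer one
Inside the block the inner declaration is in scope -> 89
Result: 89

89


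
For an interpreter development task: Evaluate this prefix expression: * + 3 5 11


Parsing prefix expression: * + 3 5 11
Step 1: Innermost operation '+ 3 5'
  3 + 5 = 8
Step 2: Outer operation '* [8] 11'
  8 * 11 = 88

88


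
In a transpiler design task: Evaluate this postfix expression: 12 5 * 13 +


Processing tokens left to right:
Push 12, Push 5
Pop 12 and 5, compute 12 * 5 = 60, push 60
Push 13
Pop 60 and 13, compute 60 + 13 = 73, push 73
Stack result: 73

73


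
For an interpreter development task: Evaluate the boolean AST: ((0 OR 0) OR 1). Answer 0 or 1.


Step 1: Evaluate inner node
  0 OR 0 = 0
Step 2: Evaluate root node
  0 OR 1 = 1

1


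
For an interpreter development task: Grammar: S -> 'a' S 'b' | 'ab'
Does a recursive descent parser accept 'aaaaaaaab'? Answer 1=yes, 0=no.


Grammar accepts strings of the form a^n b^n (n >= 1)
Word: 'aaaaaaaab'
Counting: 8 a's and 1 b's
Check: 8 == 1? No
Mismatch: a-count != b-count
Rejected

0


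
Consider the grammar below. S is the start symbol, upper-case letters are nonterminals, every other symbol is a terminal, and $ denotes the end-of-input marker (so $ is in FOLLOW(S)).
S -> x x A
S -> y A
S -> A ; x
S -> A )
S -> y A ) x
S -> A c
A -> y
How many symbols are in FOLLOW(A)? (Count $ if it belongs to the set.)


S is the start symbol and does not occur in any rule body, so FOLLOW(S) = {$}.
Examining every occurrence of A in a rule body:
  S -> x x A : A is at the right end -> add FOLLOW(S) = {$}
  S -> y A : A is at the right end -> add FOLLOW(S) = {$} (already in the set)
  S -> A ; x : A is followed by terminal ';' -> add ';'
  S -> A ) : A is followed by terminal ')' -> add ')'
  S -> y A ) x : A is followed by terminal ')' -> add ')' (already in the set)
  S -> A c : A is followed by terminal 'c' -> add 'c'
  A -> y : A does not occur in the body -> contributes nothing
FOLLOW(A) = {), ;, c, $}
Count: 4

4


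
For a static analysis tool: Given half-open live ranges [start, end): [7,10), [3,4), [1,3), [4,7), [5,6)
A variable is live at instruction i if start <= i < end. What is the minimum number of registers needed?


Live ranges:
  Var0: [7, 10)
  Var1: [3, 4)
  Var2: [1, 3)
  Var3: [4, 7)
  Var4: [5, 6)
Sweep-line events (position, delta, active):
  pos=1 start -> active=1
  pos=3 end -> active=0
  pos=3 start -> active=1
  pos=4 end -> active=0
  pos=4 start -> active=1
  pos=5 start -> active=2
  pos=6 end -> active=1
  pos=7 end -> active=0
  pos=7 start -> active=1
  pos=10 end -> active=0
Maximum simultaneous active: 2
Minimum registers needed: 2

2


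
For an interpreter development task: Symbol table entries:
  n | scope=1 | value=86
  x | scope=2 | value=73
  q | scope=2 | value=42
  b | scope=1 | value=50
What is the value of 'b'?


Searching symbol table for 'b':
  n | scope=1 | value=86
  x | scope=2 | value=73
  q | scope=2 | value=42
  b | scope=1 | value=50 <- MATCH
Found 'b' at scope 1 with value 50

50


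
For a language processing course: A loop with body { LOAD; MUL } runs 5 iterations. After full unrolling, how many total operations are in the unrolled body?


Loop body operations: LOAD, MUL (2 ops per iteration)
Unrolling 5 iterations:
  Iteration 1: LOAD, MUL (2 ops)
  Iteration 2: LOAD, MUL (2 ops)
  Iteration 3: LOAD, MUL (2 ops)
  Iteration 4: LOAD, MUL (2 ops)
  Iteration 5: LOAD, MUL (2 ops)
Total: 5 iterations * 2 ops/iter = 10 operations

10


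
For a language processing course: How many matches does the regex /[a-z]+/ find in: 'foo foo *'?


Pattern: /[a-z]+/ (identifiers)
Input: 'foo foo *'
Scanning for matches:
  Match 1: 'foo'
  Match 2: 'foo'
Total matches: 2

2


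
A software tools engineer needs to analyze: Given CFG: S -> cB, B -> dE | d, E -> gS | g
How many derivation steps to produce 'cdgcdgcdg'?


Grammar: S -> cB, B -> dE | d, E -> gS | g
Deriving 'cdgcdgcdg':
Step 1: S -> cB => cB
Step 2: B -> dE => cdE
Step 3: E -> gS => cdgS
Step 4: S -> cB => cdgcB
Step 5: B -> dE => cdgcdE
Step 6: E -> gS => cdgcdgS
Step 7: S -> cB => cdgcdgcB
Step 8: B -> dE => cdgcdgcdE
Step 9: E -> g => cdgcdgcdg
Total derivation steps: 9

9


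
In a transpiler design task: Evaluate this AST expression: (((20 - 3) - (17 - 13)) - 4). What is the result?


Expression: (((20 - 3) - (17 - 13)) - 4)
Evaluating step by step:
  20 - 3 = 17
  17 - 13 = 4
  17 - 4 = 13
  13 - 4 = 9
Result: 9

9


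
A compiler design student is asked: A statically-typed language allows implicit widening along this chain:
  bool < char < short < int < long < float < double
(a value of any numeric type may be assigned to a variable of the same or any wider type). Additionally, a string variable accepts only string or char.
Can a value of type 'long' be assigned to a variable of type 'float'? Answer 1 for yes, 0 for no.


Target variable type: float
Source value type: long
Numeric ranks: long=4, float=5
Widening allowed iff rank(source) <= rank(target): 4 <= 5? Yes
Result: 1

1


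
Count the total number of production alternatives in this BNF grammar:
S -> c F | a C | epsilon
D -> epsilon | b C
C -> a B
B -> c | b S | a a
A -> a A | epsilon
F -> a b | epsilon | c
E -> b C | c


Counting alternatives per rule:
  S: 3 alternative(s)
  D: 2 alternative(s)
  C: 1 alternative(s)
  B: 3 alternative(s)
  A: 2 alternative(s)
  F: 3 alternative(s)
  E: 2 alternative(s)
Sum: 3 + 2 + 1 + 3 + 2 + 3 + 2 = 16

16


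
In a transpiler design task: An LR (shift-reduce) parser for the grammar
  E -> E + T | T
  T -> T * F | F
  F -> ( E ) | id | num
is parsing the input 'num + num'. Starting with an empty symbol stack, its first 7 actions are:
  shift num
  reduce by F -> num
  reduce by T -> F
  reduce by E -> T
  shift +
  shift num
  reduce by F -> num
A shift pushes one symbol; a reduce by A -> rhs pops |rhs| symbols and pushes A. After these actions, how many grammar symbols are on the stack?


Tracking the symbol stack through each action:
  Action 1: shift 'num' : push -> stack = [num] (size 1)
  Action 2: reduce by F -> num : pop 1, push F -> stack = [F] (size 1)
  Action 3: reduce by T -> F : pop 1, push T -> stack = [T] (size 1)
  Action 4: reduce by E -> T : pop 1, push E -> stack = [E] (size 1)
  Action 5: shift '+' : push -> stack = [E, +] (size 2)
  Action 6: shift 'num' : push -> stack = [E, +, num] (size 3)
  Action 7: reduce by F -> num : pop 1, push F -> stack = [E, +, F] (size 3)
Final stack size: 3

3


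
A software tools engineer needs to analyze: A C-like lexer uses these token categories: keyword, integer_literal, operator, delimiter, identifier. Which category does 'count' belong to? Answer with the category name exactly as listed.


Token: 'count'
Checking categories:
  identifier: YES
  integer_literal: no
  operator: no
  keyword: no
  delimiter: no
Category: identifier

identifier


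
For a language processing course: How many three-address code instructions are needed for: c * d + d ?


Expression: c * d + d
Generating three-address code (respecting * over +/- precedence):
  Instruction 1: t1 = c * d
  Instruction 2: t2 = t1 + d
Total instructions: 2

2


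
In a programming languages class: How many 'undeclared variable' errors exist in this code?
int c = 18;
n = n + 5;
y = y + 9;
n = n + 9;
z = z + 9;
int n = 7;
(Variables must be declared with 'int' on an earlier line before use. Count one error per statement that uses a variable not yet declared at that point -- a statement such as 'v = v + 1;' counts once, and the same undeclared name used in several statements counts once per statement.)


Scanning code line by line:
  Line 1: declare 'c' -> declared = ['c']
  Line 2: use 'n' -> ERROR (undeclared)
  Line 3: use 'y' -> ERROR (undeclared)
  Line 4: use 'n' -> ERROR (undeclared)
  Line 5: use 'z' -> ERROR (undeclared)
  Line 6: declare 'n' -> declared = ['c', 'n']
Total undeclared variable errors: 4

4


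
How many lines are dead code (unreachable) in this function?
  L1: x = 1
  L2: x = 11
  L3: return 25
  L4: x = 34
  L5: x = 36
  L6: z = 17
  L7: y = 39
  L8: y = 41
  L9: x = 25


Analyzing control flow:
  L1: reachable (before return)
  L2: reachable (before return)
  L3: reachable (return statement)
  L4: DEAD (after return at L3)
  L5: DEAD (after return at L3)
  L6: DEAD (after return at L3)
  L7: DEAD (after return at L3)
  L8: DEAD (after return at L3)
  L9: DEAD (after return at L3)
Return at L3, total lines = 9
Dead lines: L4 through L9
Count: 6

6


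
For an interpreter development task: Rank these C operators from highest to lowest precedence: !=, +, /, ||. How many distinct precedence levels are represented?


Looking up precedence for each operator:
  != -> precedence 3
  + -> precedence 5
  / -> precedence 6
  || -> precedence 1
Sorted highest to lowest: /, +, !=, ||
Distinct precedence values: [6, 5, 3, 1]
Number of distinct levels: 4

4


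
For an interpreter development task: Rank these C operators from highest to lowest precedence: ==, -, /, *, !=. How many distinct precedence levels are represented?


Looking up precedence for each operator:
  == -> precedence 3
  - -> precedence 5
  / -> precedence 6
  * -> precedence 6
  != -> precedence 3
Sorted highest to lowest: /, *, -, ==, !=
Distinct precedence values: [6, 5, 3]
Number of distinct levels: 3

3


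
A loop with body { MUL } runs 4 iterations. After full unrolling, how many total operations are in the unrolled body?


Loop body operations: MUL (1 op per iteration)
Unrolling 4 iterations:
  Iteration 1: MUL (1 ops)
  Iteration 2: MUL (1 ops)
  Iteration 3: MUL (1 ops)
  Iteration 4: MUL (1 ops)
Total: 4 iterations * 1 ops/iter = 4 operations

4


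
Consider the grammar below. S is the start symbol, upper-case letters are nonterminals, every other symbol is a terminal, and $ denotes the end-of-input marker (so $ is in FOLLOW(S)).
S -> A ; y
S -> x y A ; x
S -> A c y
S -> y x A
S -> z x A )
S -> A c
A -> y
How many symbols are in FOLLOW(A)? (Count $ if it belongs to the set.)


S is the start symbol and does not occur in any rule body, so FOLLOW(S) = {$}.
Examining every occurrence of A in a rule body:
  S -> A ; y : A is followed by terminal ';' -> add ';'
  S -> x y A ; x : A is followed by terminal ';' -> add ';' (already in the set)
  S -> A c y : A is followed by terminal 'c' -> add 'c'
  S -> y x A : A is at the right end -> add FOLLOW(S) = {$}
  S -> z x A ) : A is followed by terminal ')' -> add ')'
  S -> A c : A is followed by terminal 'c' -> add 'c' (already in the set)
  A -> y : A does not occur in the body -> contributes nothing
FOLLOW(A) = {), ;, c, $}
Count: 4

4


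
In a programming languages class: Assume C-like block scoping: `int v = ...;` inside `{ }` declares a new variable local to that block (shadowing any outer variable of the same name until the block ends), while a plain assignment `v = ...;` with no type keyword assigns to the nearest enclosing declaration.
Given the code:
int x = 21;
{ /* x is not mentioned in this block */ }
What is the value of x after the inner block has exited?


Analyzing scoping rules:
Outer scope: declares x = 21
Inner block: x is neither redeclared nor assigned -> unchanged
After the block -> 21
Result: 21

21


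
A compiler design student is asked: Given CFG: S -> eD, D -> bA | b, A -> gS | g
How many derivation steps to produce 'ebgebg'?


Grammar: S -> eD, D -> bA | b, A -> gS | g
Deriving 'ebgebg':
Step 1: S -> eD => eD
Step 2: D -> bA => ebA
Step 3: A -> gS => ebgS
Step 4: S -> eD => ebgeD
Step 5: D -> bA => ebgebA
Step 6: A -> g => ebgebg
Total derivation steps: 6

6


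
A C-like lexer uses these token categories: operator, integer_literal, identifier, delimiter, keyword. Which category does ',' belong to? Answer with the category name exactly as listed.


Token: ','
Checking categories:
  identifier: no
  integer_literal: no
  operator: no
  keyword: no
  delimiter: YES
Category: delimiter

delimiter


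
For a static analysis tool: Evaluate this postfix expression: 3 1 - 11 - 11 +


Processing tokens left to right:
Push 3, Push 1
Pop 3 and 1, compute 3 - 1 = 2, push 2
Push 11
Pop 2 and 11, compute 2 - 11 = -9, push -9
Push 11
Pop -9 and 11, compute -9 + 11 = 2, push 2
Stack result: 2

2


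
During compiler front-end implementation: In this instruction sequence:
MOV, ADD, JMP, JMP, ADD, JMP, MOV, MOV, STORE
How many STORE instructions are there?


Scanning instruction sequence for STORE:
  Position 1: MOV
  Position 2: ADD
  Position 3: JMP
  Position 4: JMP
  Position 5: ADD
  Position 6: JMP
  Position 7: MOV
  Position 8: MOV
  Position 9: STORE <- MATCH
Matches at positions: [9]
Total STORE count: 1

1


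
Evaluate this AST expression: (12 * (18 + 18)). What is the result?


Expression: (12 * (18 + 18))
Evaluating step by step:
  18 + 18 = 36
  12 * 36 = 432
Result: 432

432


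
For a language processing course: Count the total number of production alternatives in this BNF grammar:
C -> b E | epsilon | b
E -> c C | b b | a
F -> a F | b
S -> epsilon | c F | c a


Counting alternatives per rule:
  C: 3 alternative(s)
  E: 3 alternative(s)
  F: 2 alternative(s)
  S: 3 alternative(s)
Sum: 3 + 3 + 2 + 3 = 11

11


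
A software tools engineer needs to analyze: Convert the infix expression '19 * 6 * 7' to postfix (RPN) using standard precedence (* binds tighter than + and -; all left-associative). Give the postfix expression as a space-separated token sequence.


Applying the shunting-yard algorithm:
  Operand 19 -> output
  Push '*' onto operator stack -> op-stack: [*]
  Operand 6 -> output
  See '*' (prec 2); top '*' (prec 2) >= it -> pop '*' to output
  Push '*' onto operator stack -> op-stack: [*]
  Operand 7 -> output
  End of input: pop '*' to output
Postfix result: 19 6 * 7 *

19 6 * 7 *


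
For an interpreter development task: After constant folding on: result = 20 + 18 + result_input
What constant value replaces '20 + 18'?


Identifying constant sub-expression:
  Original: result = 20 + 18 + result_input
  20 and 18 are both compile-time constants
  Evaluating: 20 + 18 = 38
  After folding: result = 38 + result_input

38


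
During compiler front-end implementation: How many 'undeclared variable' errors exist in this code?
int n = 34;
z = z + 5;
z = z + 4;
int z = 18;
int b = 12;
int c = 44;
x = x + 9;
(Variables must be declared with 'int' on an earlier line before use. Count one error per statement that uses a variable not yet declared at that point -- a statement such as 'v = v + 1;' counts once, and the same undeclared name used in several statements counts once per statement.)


Scanning code line by line:
  Line 1: declare 'n' -> declared = ['n']
  Line 2: use 'z' -> ERROR (undeclared)
  Line 3: use 'z' -> ERROR (undeclared)
  Line 4: declare 'z' -> declared = ['n', 'z']
  Line 5: declare 'b' -> declared = ['b', 'n', 'z']
  Line 6: declare 'c' -> declared = ['b', 'c', 'n', 'z']
  Line 7: use 'x' -> ERROR (undeclared)
Total undeclared variable errors: 3

3


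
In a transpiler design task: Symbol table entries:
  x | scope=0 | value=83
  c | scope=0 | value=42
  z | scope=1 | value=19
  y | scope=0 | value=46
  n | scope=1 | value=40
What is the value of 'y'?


Searching symbol table for 'y':
  x | scope=0 | value=83
  c | scope=0 | value=42
  z | scope=1 | value=19
  y | scope=0 | value=46 <- MATCH
  n | scope=1 | value=40
Found 'y' at scope 0 with value 46

46


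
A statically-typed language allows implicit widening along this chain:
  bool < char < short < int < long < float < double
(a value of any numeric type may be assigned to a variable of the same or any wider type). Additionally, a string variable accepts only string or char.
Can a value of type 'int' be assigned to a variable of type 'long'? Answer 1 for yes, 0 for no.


Target variable type: long
Source value type: int
Numeric ranks: int=3, long=4
Widening allowed iff rank(source) <= rank(target): 3 <= 4? Yes
Result: 1

1


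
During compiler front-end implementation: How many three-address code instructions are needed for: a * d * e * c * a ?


Expression: a * d * e * c * a
Generating three-address code (respecting * over +/- precedence):
  Instruction 1: t1 = a * d
  Instruction 2: t2 = t1 * e
  Instruction 3: t3 = t2 * c
  Instruction 4: t4 = t3 * a
Total instructions: 4

4


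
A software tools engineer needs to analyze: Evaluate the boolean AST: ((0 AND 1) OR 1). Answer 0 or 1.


Step 1: Evaluate inner node
  0 AND 1 = 0
Step 2: Evaluate root node
  0 OR 1 = 1

1


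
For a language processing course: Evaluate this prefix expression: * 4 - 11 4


Parsing prefix expression: * 4 - 11 4
Step 1: Innermost operation '- 11 4'
  11 - 4 = 7
Step 2: Outer operation '* 4 [7]'
  4 * 7 = 28

28


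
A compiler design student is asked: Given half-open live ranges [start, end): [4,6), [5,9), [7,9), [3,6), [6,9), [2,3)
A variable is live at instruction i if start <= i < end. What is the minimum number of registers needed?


Live ranges:
  Var0: [4, 6)
  Var1: [5, 9)
  Var2: [7, 9)
  Var3: [3, 6)
  Var4: [6, 9)
  Var5: [2, 3)
Sweep-line events (position, delta, active):
  pos=2 start -> active=1
  pos=3 end -> active=0
  pos=3 start -> active=1
  pos=4 start -> active=2
  pos=5 start -> active=3
  pos=6 end -> active=2
  pos=6 end -> active=1
  pos=6 start -> active=2
  pos=7 start -> active=3
  pos=9 end -> active=2
  pos=9 end -> active=1
  pos=9 end -> active=0
Maximum simultaneous active: 3
Minimum registers needed: 3

3


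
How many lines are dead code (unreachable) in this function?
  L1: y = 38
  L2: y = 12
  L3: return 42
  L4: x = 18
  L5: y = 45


Analyzing control flow:
  L1: reachable (before return)
  L2: reachable (before return)
  L3: reachable (return statement)
  L4: DEAD (after return at L3)
  L5: DEAD (after return at L3)
Return at L3, total lines = 5
Dead lines: L4 through L5
Count: 2

2


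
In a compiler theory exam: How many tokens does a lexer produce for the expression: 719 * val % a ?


Scanning '719 * val % a'
Token 1: '719' -> integer_literal
Token 2: '*' -> operator
Token 3: 'val' -> identifier
Token 4: '%' -> operator
Token 5: 'a' -> identifier
Total tokens: 5

5


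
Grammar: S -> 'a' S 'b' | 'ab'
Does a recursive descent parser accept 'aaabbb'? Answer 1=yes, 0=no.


Grammar accepts strings of the form a^n b^n (n >= 1)
Word: 'aaabbb'
Counting: 3 a's and 3 b's
Check: 3 == 3? Yes
Derivation (S -> aSb applied 2 time(s), then S -> ab): S => aSb => aaSbb => aaabbb
Accepted

1


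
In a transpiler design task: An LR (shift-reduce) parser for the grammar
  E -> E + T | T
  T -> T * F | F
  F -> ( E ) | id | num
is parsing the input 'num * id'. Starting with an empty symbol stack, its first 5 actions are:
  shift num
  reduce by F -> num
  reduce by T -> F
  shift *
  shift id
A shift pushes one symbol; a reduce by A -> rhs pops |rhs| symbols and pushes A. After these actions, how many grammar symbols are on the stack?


Tracking the symbol stack through each action:
  Action 1: shift 'num' : push -> stack = [num] (size 1)
  Action 2: reduce by F -> num : pop 1, push F -> stack = [F] (size 1)
  Action 3: reduce by T -> F : pop 1, push T -> stack = [T] (size 1)
  Action 4: shift '*' : push -> stack = [T, *] (size 2)
  Action 5: shift 'id' : push -> stack = [T, *, id] (size 3)
Final stack size: 3

3


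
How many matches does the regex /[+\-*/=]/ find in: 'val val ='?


Pattern: /[+\-*/=]/ (operators)
Input: 'val val ='
Scanning for matches:
  Match 1: '='
Total matches: 1

1


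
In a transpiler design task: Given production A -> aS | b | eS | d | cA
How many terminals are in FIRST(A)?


Production: A -> aS | b | eS | d | cA
Examining each alternative for leading terminals:
  A -> aS : first terminal = 'a'
  A -> b : first terminal = 'b'
  A -> eS : first terminal = 'e'
  A -> d : first terminal = 'd'
  A -> cA : first terminal = 'c'
FIRST(A) = {a, b, c, d, e}
Count: 5

5


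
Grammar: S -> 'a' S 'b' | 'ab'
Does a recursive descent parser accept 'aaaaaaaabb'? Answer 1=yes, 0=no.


Grammar accepts strings of the form a^n b^n (n >= 1)
Word: 'aaaaaaaabb'
Counting: 8 a's and 2 b's
Check: 8 == 2? No
Mismatch: a-count != b-count
Rejected

0


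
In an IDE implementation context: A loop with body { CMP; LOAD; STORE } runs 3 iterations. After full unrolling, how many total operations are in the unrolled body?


Loop body operations: CMP, LOAD, STORE (3 ops per iteration)
Unrolling 3 iterations:
  Iteration 1: CMP, LOAD, STORE (3 ops)
  Iteration 2: CMP, LOAD, STORE (3 ops)
  Iteration 3: CMP, LOAD, STORE (3 ops)
Total: 3 iterations * 3 ops/iter = 9 operations

9


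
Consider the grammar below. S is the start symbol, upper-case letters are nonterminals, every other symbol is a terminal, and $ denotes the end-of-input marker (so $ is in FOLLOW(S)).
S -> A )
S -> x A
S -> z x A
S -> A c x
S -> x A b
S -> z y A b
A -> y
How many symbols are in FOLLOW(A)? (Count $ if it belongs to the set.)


S is the start symbol and does not occur in any rule body, so FOLLOW(S) = {$}.
Examining every occurrence of A in a rule body:
  S -> A ) : A is followed by terminal ')' -> add ')'
  S -> x A : A is at the right end -> add FOLLOW(S) = {$}
  S -> z x A : A is at the right end -> add FOLLOW(S) = {$} (already in the set)
  S -> A c x : A is followed by terminal 'c' -> add 'c'
  S -> x A b : A is followed by terminal 'b' -> add 'b'
  S -> z y A b : A is followed by terminal 'b' -> add 'b' (already in the set)
  A -> y : A does not occur in the body -> contributes nothing
FOLLOW(A) = {), b, c, $}
Count: 4

4


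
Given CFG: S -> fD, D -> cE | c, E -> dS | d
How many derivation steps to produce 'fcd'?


Grammar: S -> fD, D -> cE | c, E -> dS | d
Deriving 'fcd':
Step 1: S -> fD => fD
Step 2: D -> cE => fcE
Step 3: E -> d => fcd
Total derivation steps: 3

3


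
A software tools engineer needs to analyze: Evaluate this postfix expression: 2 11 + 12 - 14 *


Processing tokens left to right:
Push 2, Push 11
Pop 2 and 11, compute 2 + 11 = 13, push 13
Push 12
Pop 13 and 12, compute 13 - 12 = 1, push 1
Push 14
Pop 1 and 14, compute 1 * 14 = 14, push 14
Stack result: 14

14


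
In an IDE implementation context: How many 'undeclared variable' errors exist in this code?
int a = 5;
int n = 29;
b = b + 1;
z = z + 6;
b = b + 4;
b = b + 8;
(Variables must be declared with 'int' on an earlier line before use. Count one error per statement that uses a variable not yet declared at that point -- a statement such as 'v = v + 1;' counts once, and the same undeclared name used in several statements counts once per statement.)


Scanning code line by line:
  Line 1: declare 'a' -> declared = ['a']
  Line 2: declare 'n' -> declared = ['a', 'n']
  Line 3: use 'b' -> ERROR (undeclared)
  Line 4: use 'z' -> ERROR (undeclared)
  Line 5: use 'b' -> ERROR (undeclared)
  Line 6: use 'b' -> ERROR (undeclared)
Total undeclared variable errors: 4

4


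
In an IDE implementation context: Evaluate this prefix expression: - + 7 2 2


Parsing prefix expression: - + 7 2 2
Step 1: Innermost operation '+ 7 2'
  7 + 2 = 9
Step 2: Outer operation '- [9] 2'
  9 - 2 = 7

7


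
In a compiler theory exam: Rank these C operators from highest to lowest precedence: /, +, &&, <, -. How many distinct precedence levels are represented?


Looking up precedence for each operator:
  / -> precedence 6
  + -> precedence 5
  && -> precedence 2
  < -> precedence 4
  - -> precedence 5
Sorted highest to lowest: /, +, -, <, &&
Distinct precedence values: [6, 5, 4, 2]
Number of distinct levels: 4

4


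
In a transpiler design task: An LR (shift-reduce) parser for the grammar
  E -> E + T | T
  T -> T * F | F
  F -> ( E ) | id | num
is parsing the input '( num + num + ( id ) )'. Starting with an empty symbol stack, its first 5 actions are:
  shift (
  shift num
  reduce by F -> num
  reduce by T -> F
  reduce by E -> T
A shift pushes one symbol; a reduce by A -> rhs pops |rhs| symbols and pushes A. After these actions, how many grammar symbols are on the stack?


Tracking the symbol stack through each action:
  Action 1: shift '(' : push -> stack = [(] (size 1)
  Action 2: shift 'num' : push -> stack = [(, num] (size 2)
  Action 3: reduce by F -> num : pop 1, push F -> stack = [(, F] (size 2)
  Action 4: reduce by T -> F : pop 1, push T -> stack = [(, T] (size 2)
  Action 5: reduce by E -> T : pop 1, push E -> stack = [(, E] (size 2)
Final stack size: 2

2


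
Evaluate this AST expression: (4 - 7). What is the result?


Expression: (4 - 7)
Evaluating step by step:
  4 - 7 = -3
Result: -3

-3


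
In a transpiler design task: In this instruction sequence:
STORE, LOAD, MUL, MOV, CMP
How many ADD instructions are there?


Scanning instruction sequence for ADD:
  Position 1: STORE
  Position 2: LOAD
  Position 3: MUL
  Position 4: MOV
  Position 5: CMP
Matches at positions: []
Total ADD count: 0

0


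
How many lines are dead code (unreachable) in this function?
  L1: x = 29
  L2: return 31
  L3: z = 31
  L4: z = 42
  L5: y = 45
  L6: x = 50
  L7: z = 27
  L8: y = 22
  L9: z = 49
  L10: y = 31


Analyzing control flow:
  L1: reachable (before return)
  L2: reachable (return statement)
  L3: DEAD (after return at L2)
  L4: DEAD (after return at L2)
  L5: DEAD (after return at L2)
  L6: DEAD (after return at L2)
  L7: DEAD (after return at L2)
  L8: DEAD (after return at L2)
  L9: DEAD (after return at L2)
  L10: DEAD (after return at L2)
Return at L2, total lines = 10
Dead lines: L3 through L10
Count: 8

8


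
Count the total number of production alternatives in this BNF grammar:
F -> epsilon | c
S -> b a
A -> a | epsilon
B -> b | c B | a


Counting alternatives per rule:
  F: 2 alternative(s)
  S: 1 alternative(s)
  A: 2 alternative(s)
  B: 3 alternative(s)
Sum: 2 + 1 + 2 + 3 = 8

8


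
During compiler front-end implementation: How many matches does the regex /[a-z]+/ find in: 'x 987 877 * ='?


Pattern: /[a-z]+/ (identifiers)
Input: 'x 987 877 * ='
Scanning for matches:
  Match 1: 'x'
Total matches: 1

1


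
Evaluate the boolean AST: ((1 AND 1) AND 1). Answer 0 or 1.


Step 1: Evaluate inner node
  1 AND 1 = 1
Step 2: Evaluate root node
  1 AND 1 = 1

1


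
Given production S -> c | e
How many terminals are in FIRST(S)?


Production: S -> c | e
Examining each alternative for leading terminals:
  S -> c : first terminal = 'c'
  S -> e : first terminal = 'e'
FIRST(S) = {c, e}
Count: 2

2


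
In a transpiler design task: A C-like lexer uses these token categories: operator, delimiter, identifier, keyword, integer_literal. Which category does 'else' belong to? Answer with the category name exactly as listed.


Token: 'else'
Checking categories:
  identifier: no
  integer_literal: no
  operator: no
  keyword: YES
  delimiter: no
Category: keyword

keyword


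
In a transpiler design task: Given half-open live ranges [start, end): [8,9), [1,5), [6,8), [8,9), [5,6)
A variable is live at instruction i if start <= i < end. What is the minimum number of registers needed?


Live ranges:
  Var0: [8, 9)
  Var1: [1, 5)
  Var2: [6, 8)
  Var3: [8, 9)
  Var4: [5, 6)
Sweep-line events (position, delta, active):
  pos=1 start -> active=1
  pos=5 end -> active=0
  pos=5 start -> active=1
  pos=6 end -> active=0
  pos=6 start -> active=1
  pos=8 end -> active=0
  pos=8 start -> active=1
  pos=8 start -> active=2
  pos=9 end -> active=1
  pos=9 end -> active=0
Maximum simultaneous active: 2
Minimum registers needed: 2

2


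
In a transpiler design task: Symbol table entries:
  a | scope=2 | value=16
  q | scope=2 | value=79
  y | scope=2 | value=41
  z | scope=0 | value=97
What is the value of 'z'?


Searching symbol table for 'z':
  a | scope=2 | value=16
  q | scope=2 | value=79
  y | scope=2 | value=41
  z | scope=0 | value=97 <- MATCH
Found 'z' at scope 0 with value 97

97


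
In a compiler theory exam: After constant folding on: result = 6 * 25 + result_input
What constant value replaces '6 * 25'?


Identifying constant sub-expression:
  Original: result = 6 * 25 + result_input
  6 and 25 are both compile-time constants
  Evaluating: 6 * 25 = 150
  After folding: result = 150 + result_input

150


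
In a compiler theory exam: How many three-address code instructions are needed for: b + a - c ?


Expression: b + a - c
Generating three-address code (respecting * over +/- precedence):
  Instruction 1: t1 = b + a
  Instruction 2: t2 = t1 - c
Total instructions: 2

2


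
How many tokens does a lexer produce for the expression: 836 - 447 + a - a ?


Scanning '836 - 447 + a - a'
Token 1: '836' -> integer_literal
Token 2: '-' -> operator
Token 3: '447' -> integer_literal
Token 4: '+' -> operator
Token 5: 'a' -> identifier
Token 6: '-' -> operator
Token 7: 'a' -> identifier
Total tokens: 7

7


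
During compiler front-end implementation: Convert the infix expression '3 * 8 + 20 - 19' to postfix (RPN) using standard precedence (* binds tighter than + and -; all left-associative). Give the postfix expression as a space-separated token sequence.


Applying the shunting-yard algorithm:
  Operand 3 -> output
  Push '*' onto operator stack -> op-stack: [*]
  Operand 8 -> output
  See '+' (prec 1); top '*' (prec 2) >= it -> pop '*' to output
  Push '+' onto operator stack -> op-stack: [+]
  Operand 20 -> output
  See '-' (prec 1); top '+' (prec 1) >= it -> pop '+' to output
  Push '-' onto operator stack -> op-stack: [-]
  Operand 19 -> output
  End of input: pop '-' to output
Postfix result: 3 8 * 20 + 19 -

3 8 * 20 + 19 -


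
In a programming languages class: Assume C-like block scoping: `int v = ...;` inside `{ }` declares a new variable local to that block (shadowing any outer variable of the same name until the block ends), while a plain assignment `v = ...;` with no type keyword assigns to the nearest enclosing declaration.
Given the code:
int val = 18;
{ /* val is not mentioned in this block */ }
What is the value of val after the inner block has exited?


Analyzing scoping rules:
Outer scope: declares val = 18
Inner block: val is neither redeclared nor assigned -> unchanged
After the block -> 18
Result: 18

18


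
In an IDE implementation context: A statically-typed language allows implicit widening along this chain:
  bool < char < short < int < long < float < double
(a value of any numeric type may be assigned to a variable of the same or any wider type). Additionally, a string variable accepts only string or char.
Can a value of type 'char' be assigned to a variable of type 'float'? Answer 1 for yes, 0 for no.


Target variable type: float
Source value type: char
Numeric ranks: char=1, float=5
Widening allowed iff rank(source) <= rank(target): 1 <= 5? Yes
Result: 1

1


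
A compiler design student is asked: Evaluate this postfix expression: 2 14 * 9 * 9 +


Processing tokens left to right:
Push 2, Push 14
Pop 2 and 14, compute 2 * 14 = 28, push 28
Push 9
Pop 28 and 9, compute 28 * 9 = 252, push 252
Push 9
Pop 252 and 9, compute 252 + 9 = 261, push 261
Stack result: 261

261


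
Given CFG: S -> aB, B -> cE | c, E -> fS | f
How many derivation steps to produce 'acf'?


Grammar: S -> aB, B -> cE | c, E -> fS | f
Deriving 'acf':
Step 1: S -> aB => aB
Step 2: B -> cE => acE
Step 3: E -> f => acf
Total derivation steps: 3

3


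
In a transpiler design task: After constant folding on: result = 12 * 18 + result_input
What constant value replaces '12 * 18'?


Identifying constant sub-expression:
  Original: result = 12 * 18 + result_input
  12 and 18 are both compile-time constants
  Evaluating: 12 * 18 = 216
  After folding: result = 216 + result_input

216


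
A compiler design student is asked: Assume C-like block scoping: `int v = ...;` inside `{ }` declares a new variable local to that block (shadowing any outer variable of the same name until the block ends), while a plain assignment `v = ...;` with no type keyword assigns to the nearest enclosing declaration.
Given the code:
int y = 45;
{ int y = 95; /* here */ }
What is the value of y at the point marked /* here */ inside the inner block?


Analyzing scoping rules:
Outer scope: declares y = 45
Inner block: 'int y = 95;' declares a NEW y that shadows the outer one
Inside the block the inner declaration is in scope -> 95
Result: 95

95


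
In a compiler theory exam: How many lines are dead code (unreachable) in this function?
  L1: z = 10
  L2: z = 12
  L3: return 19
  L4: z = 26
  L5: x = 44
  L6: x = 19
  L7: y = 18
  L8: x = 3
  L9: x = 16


Analyzing control flow:
  L1: reachable (before return)
  L2: reachable (before return)
  L3: reachable (return statement)
  L4: DEAD (after return at L3)
  L5: DEAD (after return at L3)
  L6: DEAD (after return at L3)
  L7: DEAD (after return at L3)
  L8: DEAD (after return at L3)
  L9: DEAD (after return at L3)
Return at L3, total lines = 9
Dead lines: L4 through L9
Count: 6

6


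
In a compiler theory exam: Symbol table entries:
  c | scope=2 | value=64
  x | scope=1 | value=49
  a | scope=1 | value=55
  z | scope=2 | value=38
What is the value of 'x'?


Searching symbol table for 'x':
  c | scope=2 | value=64
  x | scope=1 | value=49 <- MATCH
  a | scope=1 | value=55
  z | scope=2 | value=38
Found 'x' at scope 1 with value 49

49


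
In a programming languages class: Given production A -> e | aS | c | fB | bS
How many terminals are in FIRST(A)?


Production: A -> e | aS | c | fB | bS
Examining each alternative for leading terminals:
  A -> e : first terminal = 'e'
  A -> aS : first terminal = 'a'
  A -> c : first terminal = 'c'
  A -> fB : first terminal = 'f'
  A -> bS : first terminal = 'b'
FIRST(A) = {a, b, c, e, f}
Count: 5

5


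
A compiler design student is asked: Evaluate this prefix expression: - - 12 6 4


Parsing prefix expression: - - 12 6 4
Step 1: Innermost operation '- 12 6'
  12 - 6 = 6
Step 2: Outer operation '- [6] 4'
  6 - 4 = 2

2


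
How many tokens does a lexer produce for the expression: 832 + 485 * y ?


Scanning '832 + 485 * y'
Token 1: '832' -> integer_literal
Token 2: '+' -> operator
Token 3: '485' -> integer_literal
Token 4: '*' -> operator
Token 5: 'y' -> identifier
Total tokens: 5

5


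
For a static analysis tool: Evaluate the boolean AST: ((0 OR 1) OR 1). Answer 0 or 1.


Step 1: Evaluate inner node
  0 OR 1 = 1
Step 2: Evaluate root node
  1 OR 1 = 1

1


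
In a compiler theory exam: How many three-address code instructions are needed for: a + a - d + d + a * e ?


Expression: a + a - d + d + a * e
Generating three-address code (respecting * over +/- precedence):
  Instruction 1: t1 = a * e
  Instruction 2: t2 = a + a
  Instruction 3: t3 = t2 - d
  Instruction 4: t4 = t3 + d
  Instruction 5: t5 = t4 + t1
Total instructions: 5

5


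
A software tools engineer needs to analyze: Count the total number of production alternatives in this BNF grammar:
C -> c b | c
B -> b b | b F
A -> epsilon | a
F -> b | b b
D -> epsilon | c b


Counting alternatives per rule:
  C: 2 alternative(s)
  B: 2 alternative(s)
  A: 2 alternative(s)
  F: 2 alternative(s)
  D: 2 alternative(s)
Sum: 2 + 2 + 2 + 2 + 2 = 10

10


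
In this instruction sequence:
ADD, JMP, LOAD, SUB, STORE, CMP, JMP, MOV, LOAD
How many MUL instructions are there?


Scanning instruction sequence for MUL:
  Position 1: ADD
  Position 2: JMP
  Position 3: LOAD
  Position 4: SUB
  Position 5: STORE
  Position 6: CMP
  Position 7: JMP
  Position 8: MOV
  Position 9: LOAD
Matches at positions: []
Total MUL count: 0

0


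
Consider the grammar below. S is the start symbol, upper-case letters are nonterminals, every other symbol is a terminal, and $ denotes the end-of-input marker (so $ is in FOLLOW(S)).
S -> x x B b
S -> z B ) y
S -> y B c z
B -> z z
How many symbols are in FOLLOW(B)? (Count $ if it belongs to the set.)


S is the start symbol and does not occur in any rule body, so FOLLOW(S) = {$}.
Examining every occurrence of B in a rule body:
  S -> x x B b : B is followed by terminal 'b' -> add 'b'
  S -> z B ) y : B is followed by terminal ')' -> add ')'
  S -> y B c z : B is followed by terminal 'c' -> add 'c'
  B -> z z : B does not occur in the body -> contributes nothing
FOLLOW(B) = {), b, c}
Count: 3

3


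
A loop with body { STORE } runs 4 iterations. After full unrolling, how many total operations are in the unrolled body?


Loop body operations: STORE (1 op per iteration)
Unrolling 4 iterations:
  Iteration 1: STORE (1 ops)
  Iteration 2: STORE (1 ops)
  Iteration 3: STORE (1 ops)
  Iteration 4: STORE (1 ops)
Total: 4 iterations * 1 ops/iter = 4 operations

4


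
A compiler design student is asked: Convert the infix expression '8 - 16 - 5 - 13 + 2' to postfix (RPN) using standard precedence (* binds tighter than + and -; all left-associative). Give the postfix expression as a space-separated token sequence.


Applying the shunting-yard algorithm:
  Operand 8 -> output
  Push '-' onto operator stack -> op-stack: [-]
  Operand 16 -> output
  See '-' (prec 1); top '-' (prec 1) >= it -> pop '-' to output
  Push '-' onto operator stack -> op-stack: [-]
  Operand 5 -> output
  See '-' (prec 1); top '-' (prec 1) >= it -> pop '-' to output
  Push '-' onto operator stack -> op-stack: [-]
  Operand 13 -> output
  See '+' (prec 1); top '-' (prec 1) >= it -> pop '-' to output
  Push '+' onto operator stack -> op-stack: [+]
  Operand 2 -> output
  End of input: pop '+' to output
Postfix result: 8 16 - 5 - 13 - 2 +

8 16 - 5 - 13 - 2 +


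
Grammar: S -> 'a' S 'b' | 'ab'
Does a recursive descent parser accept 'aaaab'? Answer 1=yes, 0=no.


Grammar accepts strings of the form a^n b^n (n >= 1)
Word: 'aaaab'
Counting: 4 a's and 1 b's
Check: 4 == 1? No
Mismatch: a-count != b-count
Rejected

0


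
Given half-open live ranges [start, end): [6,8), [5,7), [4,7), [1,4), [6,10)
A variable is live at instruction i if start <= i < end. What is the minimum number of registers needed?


Live ranges:
  Var0: [6, 8)
  Var1: [5, 7)
  Var2: [4, 7)
  Var3: [1, 4)
  Var4: [6, 10)
Sweep-line events (position, delta, active):
  pos=1 start -> active=1
  pos=4 end -> active=0
  pos=4 start -> active=1
  pos=5 start -> active=2
  pos=6 start -> active=3
  pos=6 start -> active=4
  pos=7 end -> active=3
  pos=7 end -> active=2
  pos=8 end -> active=1
  pos=10 end -> active=0
Maximum simultaneous active: 4
Minimum registers needed: 4

4


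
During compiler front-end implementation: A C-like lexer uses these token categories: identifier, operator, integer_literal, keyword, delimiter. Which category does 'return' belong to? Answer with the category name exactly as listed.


Token: 'return'
Checking categories:
  identifier: no
  integer_literal: no
  operator: no
  keyword: YES
  delimiter: no
Category: keyword

keyword
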